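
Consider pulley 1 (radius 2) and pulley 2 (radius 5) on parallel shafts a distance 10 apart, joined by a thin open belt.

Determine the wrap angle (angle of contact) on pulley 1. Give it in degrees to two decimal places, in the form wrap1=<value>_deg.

wrap1=145.08_deg

open belt: β = asin((r2−r1)/C) = asin(3/10) = 17.4576°
wrap1 = π − 2β = 145.0848°
wrap2 = π + 2β = 214.9152°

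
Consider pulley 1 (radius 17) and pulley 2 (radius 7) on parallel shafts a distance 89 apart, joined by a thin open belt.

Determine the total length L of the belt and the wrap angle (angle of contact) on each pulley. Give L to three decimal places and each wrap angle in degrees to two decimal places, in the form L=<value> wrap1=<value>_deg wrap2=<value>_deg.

L=254.523 wrap1=192.90_deg wrap2=167.10_deg

open belt: β = asin((r2−r1)/C) = asin(-10/89) = -6.4514°
wrap1 = π − 2β = 192.9027°
wrap2 = π + 2β = 167.0973°
tangent length = C·cosβ = 88.4364
L = r1·wrap1 + r2·wrap2 + 2·C·cosβ = 17·3.3668 + 7·2.9164 + 2·88.4364 = 254.5230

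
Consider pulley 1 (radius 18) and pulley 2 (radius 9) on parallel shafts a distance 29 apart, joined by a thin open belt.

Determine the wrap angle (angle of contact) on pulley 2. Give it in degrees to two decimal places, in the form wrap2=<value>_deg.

open belt: β = asin((r2−r1)/C) = asin(-9/29) = -18.0800°
wrap1 = π − 2β = 216.1600°
wrap2 = π + 2β = 143.8400°

wrap2=143.84_deg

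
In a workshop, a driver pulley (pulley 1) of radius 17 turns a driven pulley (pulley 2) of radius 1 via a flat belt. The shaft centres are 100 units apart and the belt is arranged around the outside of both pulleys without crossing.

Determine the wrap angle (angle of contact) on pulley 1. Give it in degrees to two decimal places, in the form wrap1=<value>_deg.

wrap1=198.41_deg

open belt: β = asin((r2−r1)/C) = asin(-16/100) = -9.2069°
wrap1 = π − 2β = 198.4138°
wrap2 = π + 2β = 161.5862°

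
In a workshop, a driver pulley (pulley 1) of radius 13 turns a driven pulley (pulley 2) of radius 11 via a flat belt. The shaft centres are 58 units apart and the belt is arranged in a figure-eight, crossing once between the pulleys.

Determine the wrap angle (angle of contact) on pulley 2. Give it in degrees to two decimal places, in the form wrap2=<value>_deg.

wrap2=228.89_deg

crossed belt: β = asin((r1+r2)/C) = asin(24/58) = 24.4433°
wrap1 = wrap2 = π + 2β = 228.8867°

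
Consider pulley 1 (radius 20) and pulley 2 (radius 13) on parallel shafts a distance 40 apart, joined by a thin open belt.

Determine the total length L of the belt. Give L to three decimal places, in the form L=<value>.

open belt: β = asin((r2−r1)/C) = asin(-7/40) = -10.0787°
wrap1 = π − 2β = 200.1573°
wrap2 = π + 2β = 159.8427°
tangent length = C·cosβ = 39.3827
L = r1·wrap1 + r2·wrap2 + 2·C·cosβ = 20·3.4934 + 13·2.7898 + 2·39.3827 = 184.9007

L=184.901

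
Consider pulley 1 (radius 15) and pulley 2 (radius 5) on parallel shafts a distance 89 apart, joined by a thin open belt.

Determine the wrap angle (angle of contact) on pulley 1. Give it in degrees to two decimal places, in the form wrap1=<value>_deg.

wrap1=192.90_deg

open belt: β = asin((r2−r1)/C) = asin(-10/89) = -6.4514°
wrap1 = π − 2β = 192.9027°
wrap2 = π + 2β = 167.0973°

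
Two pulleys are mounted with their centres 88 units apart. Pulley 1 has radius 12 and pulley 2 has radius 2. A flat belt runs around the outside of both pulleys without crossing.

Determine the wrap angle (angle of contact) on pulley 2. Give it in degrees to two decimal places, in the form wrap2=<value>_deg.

wrap2=166.95_deg

open belt: β = asin((r2−r1)/C) = asin(-10/88) = -6.5250°
wrap1 = π − 2β = 193.0500°
wrap2 = π + 2β = 166.9500°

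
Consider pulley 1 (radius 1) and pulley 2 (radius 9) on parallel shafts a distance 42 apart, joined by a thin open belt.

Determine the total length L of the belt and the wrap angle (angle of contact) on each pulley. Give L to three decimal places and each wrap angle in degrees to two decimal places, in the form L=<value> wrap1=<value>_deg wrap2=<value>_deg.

L=116.944 wrap1=158.04_deg wrap2=201.96_deg

open belt: β = asin((r2−r1)/C) = asin(8/42) = 10.9806°
wrap1 = π − 2β = 158.0388°
wrap2 = π + 2β = 201.9612°
tangent length = C·cosβ = 41.2311
L = r1·wrap1 + r2·wrap2 + 2·C·cosβ = 1·2.7583 + 9·3.5249 + 2·41.2311 = 116.9444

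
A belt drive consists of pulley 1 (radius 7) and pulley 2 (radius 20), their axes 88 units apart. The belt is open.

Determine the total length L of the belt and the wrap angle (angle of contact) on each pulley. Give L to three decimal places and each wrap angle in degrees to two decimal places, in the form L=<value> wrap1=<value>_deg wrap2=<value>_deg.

open belt: β = asin((r2−r1)/C) = asin(13/88) = 8.4952°
wrap1 = π − 2β = 163.0095°
wrap2 = π + 2β = 196.9905°
tangent length = C·cosβ = 87.0345
L = r1·wrap1 + r2·wrap2 + 2·C·cosβ = 7·2.8451 + 20·3.4381 + 2·87.0345 = 262.7470

L=262.747 wrap1=163.01_deg wrap2=196.99_deg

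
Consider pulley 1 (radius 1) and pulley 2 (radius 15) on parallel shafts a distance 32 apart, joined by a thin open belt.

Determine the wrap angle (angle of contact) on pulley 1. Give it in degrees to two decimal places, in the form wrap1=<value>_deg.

open belt: β = asin((r2−r1)/C) = asin(14/32) = 25.9445°
wrap1 = π − 2β = 128.1110°
wrap2 = π + 2β = 231.8890°

wrap1=128.11_deg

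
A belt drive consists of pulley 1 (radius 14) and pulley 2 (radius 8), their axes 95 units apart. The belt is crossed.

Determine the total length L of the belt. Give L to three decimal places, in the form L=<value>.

crossed belt: β = asin((r1+r2)/C) = asin(22/95) = 13.3900°
wrap1 = wrap2 = π + 2β = 206.7801°
tangent length = C·cosβ = 92.4175
L = (r1+r2)·wrap + 2·C·cosβ = 22·3.6090 + 2·92.4175 = 264.2329

L=264.233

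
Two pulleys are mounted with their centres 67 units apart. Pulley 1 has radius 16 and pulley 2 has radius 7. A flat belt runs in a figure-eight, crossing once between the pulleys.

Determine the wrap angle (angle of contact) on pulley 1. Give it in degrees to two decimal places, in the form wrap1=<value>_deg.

wrap1=220.15_deg

crossed belt: β = asin((r1+r2)/C) = asin(23/67) = 20.0771°
wrap1 = wrap2 = π + 2β = 220.1541°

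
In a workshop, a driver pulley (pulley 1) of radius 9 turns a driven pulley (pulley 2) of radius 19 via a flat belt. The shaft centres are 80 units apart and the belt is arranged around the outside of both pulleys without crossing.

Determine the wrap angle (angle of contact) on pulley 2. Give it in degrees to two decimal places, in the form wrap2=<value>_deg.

wrap2=194.36_deg

open belt: β = asin((r2−r1)/C) = asin(10/80) = 7.1808°
wrap1 = π − 2β = 165.6385°
wrap2 = π + 2β = 194.3615°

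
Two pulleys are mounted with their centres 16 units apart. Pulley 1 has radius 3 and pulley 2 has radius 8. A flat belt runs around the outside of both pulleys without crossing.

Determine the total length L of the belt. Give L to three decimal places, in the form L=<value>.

open belt: β = asin((r2−r1)/C) = asin(5/16) = 18.2100°
wrap1 = π − 2β = 143.5801°
wrap2 = π + 2β = 216.4199°
tangent length = C·cosβ = 15.1987
L = r1·wrap1 + r2·wrap2 + 2·C·cosβ = 3·2.5059 + 8·3.7772 + 2·15.1987 = 68.1331

L=68.133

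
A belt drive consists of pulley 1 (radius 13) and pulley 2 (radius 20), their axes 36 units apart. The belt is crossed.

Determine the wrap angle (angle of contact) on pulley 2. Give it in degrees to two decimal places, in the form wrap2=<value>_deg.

wrap2=312.89_deg

crossed belt: β = asin((r1+r2)/C) = asin(33/36) = 66.4435°
wrap1 = wrap2 = π + 2β = 312.8871°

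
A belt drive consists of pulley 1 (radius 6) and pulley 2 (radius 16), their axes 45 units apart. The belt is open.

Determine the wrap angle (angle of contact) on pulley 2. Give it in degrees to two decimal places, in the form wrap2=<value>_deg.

wrap2=205.68_deg

open belt: β = asin((r2−r1)/C) = asin(10/45) = 12.8396°
wrap1 = π − 2β = 154.3208°
wrap2 = π + 2β = 205.6792°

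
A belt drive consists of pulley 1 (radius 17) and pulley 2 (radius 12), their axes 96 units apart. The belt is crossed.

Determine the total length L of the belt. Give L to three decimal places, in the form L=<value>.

crossed belt: β = asin((r1+r2)/C) = asin(29/96) = 17.5828°
wrap1 = wrap2 = π + 2β = 215.1656°
tangent length = C·cosβ = 91.5150
L = (r1+r2)·wrap + 2·C·cosβ = 29·3.7553 + 2·91.5150 = 291.9351

L=291.935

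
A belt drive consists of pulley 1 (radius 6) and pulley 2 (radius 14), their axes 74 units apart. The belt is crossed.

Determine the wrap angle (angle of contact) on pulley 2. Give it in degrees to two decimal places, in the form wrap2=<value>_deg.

wrap2=211.36_deg

crossed belt: β = asin((r1+r2)/C) = asin(20/74) = 15.6804°
wrap1 = wrap2 = π + 2β = 211.3607°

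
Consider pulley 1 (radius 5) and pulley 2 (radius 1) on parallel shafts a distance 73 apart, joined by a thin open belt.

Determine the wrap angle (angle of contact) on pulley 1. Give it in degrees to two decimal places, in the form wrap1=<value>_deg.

wrap1=186.28_deg

open belt: β = asin((r2−r1)/C) = asin(-4/73) = -3.1411°
wrap1 = π − 2β = 186.2821°
wrap2 = π + 2β = 173.7179°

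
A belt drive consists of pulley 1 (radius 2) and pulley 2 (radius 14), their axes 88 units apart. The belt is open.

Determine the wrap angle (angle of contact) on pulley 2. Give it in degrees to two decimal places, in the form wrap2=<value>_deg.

open belt: β = asin((r2−r1)/C) = asin(12/88) = 7.8375°
wrap1 = π − 2β = 164.3250°
wrap2 = π + 2β = 195.6750°

wrap2=195.67_deg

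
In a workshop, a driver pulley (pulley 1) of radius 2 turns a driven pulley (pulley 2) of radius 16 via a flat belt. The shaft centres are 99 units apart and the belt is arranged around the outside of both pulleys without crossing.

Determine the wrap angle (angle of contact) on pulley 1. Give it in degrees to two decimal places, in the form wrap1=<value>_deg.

open belt: β = asin((r2−r1)/C) = asin(14/99) = 8.1297°
wrap1 = π − 2β = 163.7406°
wrap2 = π + 2β = 196.2594°

wrap1=163.74_deg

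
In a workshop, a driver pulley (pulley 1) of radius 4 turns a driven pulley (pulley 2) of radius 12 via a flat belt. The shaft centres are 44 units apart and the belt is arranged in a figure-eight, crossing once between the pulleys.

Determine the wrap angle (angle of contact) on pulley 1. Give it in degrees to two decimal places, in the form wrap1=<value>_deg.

crossed belt: β = asin((r1+r2)/C) = asin(16/44) = 21.3237°
wrap1 = wrap2 = π + 2β = 222.6474°

wrap1=222.65_deg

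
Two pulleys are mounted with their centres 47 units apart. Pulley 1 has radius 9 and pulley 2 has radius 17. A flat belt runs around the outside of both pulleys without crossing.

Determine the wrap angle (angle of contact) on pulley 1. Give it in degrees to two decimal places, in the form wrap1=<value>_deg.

open belt: β = asin((r2−r1)/C) = asin(8/47) = 9.8002°
wrap1 = π − 2β = 160.3996°
wrap2 = π + 2β = 199.6004°

wrap1=160.40_deg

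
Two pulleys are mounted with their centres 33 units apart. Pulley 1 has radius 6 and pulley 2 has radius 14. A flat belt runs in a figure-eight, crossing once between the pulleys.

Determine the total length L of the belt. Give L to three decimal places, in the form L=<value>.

crossed belt: β = asin((r1+r2)/C) = asin(20/33) = 37.3052°
wrap1 = wrap2 = π + 2β = 254.6104°
tangent length = C·cosβ = 26.2488
L = (r1+r2)·wrap + 2·C·cosβ = 20·4.4438 + 2·26.2488 = 141.3734

L=141.373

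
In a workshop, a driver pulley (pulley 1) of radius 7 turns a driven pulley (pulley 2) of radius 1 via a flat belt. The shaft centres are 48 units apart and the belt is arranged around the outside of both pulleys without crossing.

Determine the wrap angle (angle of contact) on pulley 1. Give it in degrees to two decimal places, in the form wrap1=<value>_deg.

wrap1=194.36_deg

open belt: β = asin((r2−r1)/C) = asin(-6/48) = -7.1808°
wrap1 = π − 2β = 194.3615°
wrap2 = π + 2β = 165.6385°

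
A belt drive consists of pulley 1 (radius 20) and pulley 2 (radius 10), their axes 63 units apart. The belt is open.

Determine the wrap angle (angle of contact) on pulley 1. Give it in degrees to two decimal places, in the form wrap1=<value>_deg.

open belt: β = asin((r2−r1)/C) = asin(-10/63) = -9.1332°
wrap1 = π − 2β = 198.2664°
wrap2 = π + 2β = 161.7336°

wrap1=198.27_deg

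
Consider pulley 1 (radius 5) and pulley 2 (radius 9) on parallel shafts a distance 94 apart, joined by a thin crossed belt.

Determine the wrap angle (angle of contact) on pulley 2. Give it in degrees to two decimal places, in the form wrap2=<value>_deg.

crossed belt: β = asin((r1+r2)/C) = asin(14/94) = 8.5653°
wrap1 = wrap2 = π + 2β = 197.1306°

wrap2=197.13_deg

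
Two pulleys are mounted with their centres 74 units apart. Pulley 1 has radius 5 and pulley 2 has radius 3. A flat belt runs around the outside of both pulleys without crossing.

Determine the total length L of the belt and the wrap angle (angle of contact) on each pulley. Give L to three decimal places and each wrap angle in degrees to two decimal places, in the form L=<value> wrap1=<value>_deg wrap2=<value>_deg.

open belt: β = asin((r2−r1)/C) = asin(-2/74) = -1.5487°
wrap1 = π − 2β = 183.0974°
wrap2 = π + 2β = 176.9026°
tangent length = C·cosβ = 73.9730
L = r1·wrap1 + r2·wrap2 + 2·C·cosβ = 5·3.1957 + 3·3.0875 + 2·73.9730 = 173.1868

L=173.187 wrap1=183.10_deg wrap2=176.90_deg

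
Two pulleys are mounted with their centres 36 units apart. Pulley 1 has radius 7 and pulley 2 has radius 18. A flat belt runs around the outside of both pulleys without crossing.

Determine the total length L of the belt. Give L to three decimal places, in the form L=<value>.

open belt: β = asin((r2−r1)/C) = asin(11/36) = 17.7916°
wrap1 = π − 2β = 144.4168°
wrap2 = π + 2β = 215.5832°
tangent length = C·cosβ = 34.2783
L = r1·wrap1 + r2·wrap2 + 2·C·cosβ = 7·2.5205 + 18·3.7626 + 2·34.2783 = 153.9278

L=153.928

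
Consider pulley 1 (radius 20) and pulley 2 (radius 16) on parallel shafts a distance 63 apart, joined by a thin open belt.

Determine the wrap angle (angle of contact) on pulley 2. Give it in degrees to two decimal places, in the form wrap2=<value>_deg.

wrap2=172.72_deg

open belt: β = asin((r2−r1)/C) = asin(-4/63) = -3.6403°
wrap1 = π − 2β = 187.2806°
wrap2 = π + 2β = 172.7194°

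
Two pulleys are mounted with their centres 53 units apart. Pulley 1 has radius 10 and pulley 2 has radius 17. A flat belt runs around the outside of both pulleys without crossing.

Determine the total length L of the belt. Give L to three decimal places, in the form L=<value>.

L=191.749

open belt: β = asin((r2−r1)/C) = asin(7/53) = 7.5895°
wrap1 = π − 2β = 164.8209°
wrap2 = π + 2β = 195.1791°
tangent length = C·cosβ = 52.5357
L = r1·wrap1 + r2·wrap2 + 2·C·cosβ = 10·2.8767 + 17·3.4065 + 2·52.5357 = 191.7489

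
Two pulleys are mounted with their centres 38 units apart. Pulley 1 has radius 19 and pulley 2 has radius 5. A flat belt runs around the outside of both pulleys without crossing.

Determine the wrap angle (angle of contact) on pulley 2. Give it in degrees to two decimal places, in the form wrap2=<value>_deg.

wrap2=136.76_deg

open belt: β = asin((r2−r1)/C) = asin(-14/38) = -21.6183°
wrap1 = π − 2β = 223.2365°
wrap2 = π + 2β = 136.7635°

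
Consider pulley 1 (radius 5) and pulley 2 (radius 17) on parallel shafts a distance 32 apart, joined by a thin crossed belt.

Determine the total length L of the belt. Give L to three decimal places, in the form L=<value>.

crossed belt: β = asin((r1+r2)/C) = asin(22/32) = 43.4325°
wrap1 = wrap2 = π + 2β = 266.8651°
tangent length = C·cosβ = 23.2379
L = (r1+r2)·wrap + 2·C·cosβ = 22·4.6577 + 2·23.2379 = 148.9446

L=148.945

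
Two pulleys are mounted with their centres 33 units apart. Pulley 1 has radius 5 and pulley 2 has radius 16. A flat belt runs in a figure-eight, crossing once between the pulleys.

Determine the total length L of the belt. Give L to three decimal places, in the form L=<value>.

L=145.856

crossed belt: β = asin((r1+r2)/C) = asin(21/33) = 39.5212°
wrap1 = wrap2 = π + 2β = 259.0424°
tangent length = C·cosβ = 25.4558
L = (r1+r2)·wrap + 2·C·cosβ = 21·4.5211 + 2·25.4558 = 145.8557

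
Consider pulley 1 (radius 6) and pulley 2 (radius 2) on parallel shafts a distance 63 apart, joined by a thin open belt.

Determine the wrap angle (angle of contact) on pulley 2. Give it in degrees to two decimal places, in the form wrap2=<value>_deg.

open belt: β = asin((r2−r1)/C) = asin(-4/63) = -3.6403°
wrap1 = π − 2β = 187.2806°
wrap2 = π + 2β = 172.7194°

wrap2=172.72_deg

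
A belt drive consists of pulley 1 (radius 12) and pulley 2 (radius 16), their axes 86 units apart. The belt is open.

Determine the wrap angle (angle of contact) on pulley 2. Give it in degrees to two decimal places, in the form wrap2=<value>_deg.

open belt: β = asin((r2−r1)/C) = asin(4/86) = 2.6659°
wrap1 = π − 2β = 174.6682°
wrap2 = π + 2β = 185.3318°

wrap2=185.33_deg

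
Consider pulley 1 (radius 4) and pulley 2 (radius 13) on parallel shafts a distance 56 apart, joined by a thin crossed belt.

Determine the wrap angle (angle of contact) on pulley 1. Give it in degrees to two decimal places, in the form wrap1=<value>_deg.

crossed belt: β = asin((r1+r2)/C) = asin(17/56) = 17.6722°
wrap1 = wrap2 = π + 2β = 215.3445°

wrap1=215.34_deg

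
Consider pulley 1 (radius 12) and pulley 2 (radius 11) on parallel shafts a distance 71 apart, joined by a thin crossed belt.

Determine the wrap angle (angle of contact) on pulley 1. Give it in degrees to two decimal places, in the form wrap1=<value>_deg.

wrap1=217.80_deg

crossed belt: β = asin((r1+r2)/C) = asin(23/71) = 18.9016°
wrap1 = wrap2 = π + 2β = 217.8032°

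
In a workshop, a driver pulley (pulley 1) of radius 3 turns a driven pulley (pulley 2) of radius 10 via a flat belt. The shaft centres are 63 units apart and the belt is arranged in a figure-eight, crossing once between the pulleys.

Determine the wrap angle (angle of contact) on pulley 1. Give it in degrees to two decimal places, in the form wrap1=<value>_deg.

wrap1=203.82_deg

crossed belt: β = asin((r1+r2)/C) = asin(13/63) = 11.9085°
wrap1 = wrap2 = π + 2β = 203.8170°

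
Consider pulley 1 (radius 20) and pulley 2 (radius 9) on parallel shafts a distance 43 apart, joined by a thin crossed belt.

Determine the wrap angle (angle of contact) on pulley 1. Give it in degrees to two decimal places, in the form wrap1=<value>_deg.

wrap1=264.82_deg

crossed belt: β = asin((r1+r2)/C) = asin(29/43) = 42.4090°
wrap1 = wrap2 = π + 2β = 264.8180°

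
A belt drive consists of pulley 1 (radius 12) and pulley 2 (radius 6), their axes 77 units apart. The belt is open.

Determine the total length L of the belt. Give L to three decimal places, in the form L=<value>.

open belt: β = asin((r2−r1)/C) = asin(-6/77) = -4.4691°
wrap1 = π − 2β = 188.9383°
wrap2 = π + 2β = 171.0617°
tangent length = C·cosβ = 76.7659
L = r1·wrap1 + r2·wrap2 + 2·C·cosβ = 12·3.2976 + 6·2.9856 + 2·76.7659 = 211.0164

L=211.016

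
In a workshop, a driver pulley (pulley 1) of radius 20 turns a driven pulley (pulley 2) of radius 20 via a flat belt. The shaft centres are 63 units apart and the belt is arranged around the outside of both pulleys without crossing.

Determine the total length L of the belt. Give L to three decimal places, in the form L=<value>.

L=251.664

open belt: β = asin((r2−r1)/C) = asin(0/63) = 0.0000°
wrap1 = π − 2β = 180.0000°
wrap2 = π + 2β = 180.0000°
tangent length = C·cosβ = 63.0000
L = r1·wrap1 + r2·wrap2 + 2·C·cosβ = 20·3.1416 + 20·3.1416 + 2·63.0000 = 251.6637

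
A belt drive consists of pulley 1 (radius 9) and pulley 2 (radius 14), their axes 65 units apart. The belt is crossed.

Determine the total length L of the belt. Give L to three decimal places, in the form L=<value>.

L=210.483

crossed belt: β = asin((r1+r2)/C) = asin(23/65) = 20.7227°
wrap1 = wrap2 = π + 2β = 221.4455°
tangent length = C·cosβ = 60.7947
L = (r1+r2)·wrap + 2·C·cosβ = 23·3.8650 + 2·60.7947 = 210.4834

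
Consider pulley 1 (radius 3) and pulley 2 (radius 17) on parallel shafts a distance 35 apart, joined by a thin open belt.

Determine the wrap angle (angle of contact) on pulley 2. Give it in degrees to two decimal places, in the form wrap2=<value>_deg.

open belt: β = asin((r2−r1)/C) = asin(14/35) = 23.5782°
wrap1 = π − 2β = 132.8436°
wrap2 = π + 2β = 227.1564°

wrap2=227.16_deg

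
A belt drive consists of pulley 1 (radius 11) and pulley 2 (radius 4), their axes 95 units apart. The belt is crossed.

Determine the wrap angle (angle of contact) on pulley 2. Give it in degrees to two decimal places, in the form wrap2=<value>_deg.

crossed belt: β = asin((r1+r2)/C) = asin(15/95) = 9.0847°
wrap1 = wrap2 = π + 2β = 198.1694°

wrap2=198.17_deg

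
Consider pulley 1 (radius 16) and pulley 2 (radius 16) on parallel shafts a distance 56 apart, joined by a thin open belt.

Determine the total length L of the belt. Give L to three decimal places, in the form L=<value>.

open belt: β = asin((r2−r1)/C) = asin(0/56) = 0.0000°
wrap1 = π − 2β = 180.0000°
wrap2 = π + 2β = 180.0000°
tangent length = C·cosβ = 56.0000
L = r1·wrap1 + r2·wrap2 + 2·C·cosβ = 16·3.1416 + 16·3.1416 + 2·56.0000 = 212.5310

L=212.531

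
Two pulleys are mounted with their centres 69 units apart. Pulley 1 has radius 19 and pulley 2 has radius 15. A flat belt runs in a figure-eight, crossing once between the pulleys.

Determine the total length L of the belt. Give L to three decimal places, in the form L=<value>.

crossed belt: β = asin((r1+r2)/C) = asin(34/69) = 29.5217°
wrap1 = wrap2 = π + 2β = 239.0435°
tangent length = C·cosβ = 60.0417
L = (r1+r2)·wrap + 2·C·cosβ = 34·4.1721 + 2·60.0417 = 261.9345

L=261.935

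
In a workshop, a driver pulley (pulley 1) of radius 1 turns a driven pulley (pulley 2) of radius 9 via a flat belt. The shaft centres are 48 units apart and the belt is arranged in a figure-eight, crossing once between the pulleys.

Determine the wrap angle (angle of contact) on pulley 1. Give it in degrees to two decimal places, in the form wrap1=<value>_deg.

crossed belt: β = asin((r1+r2)/C) = asin(10/48) = 12.0247°
wrap1 = wrap2 = π + 2β = 204.0494°

wrap1=204.05_deg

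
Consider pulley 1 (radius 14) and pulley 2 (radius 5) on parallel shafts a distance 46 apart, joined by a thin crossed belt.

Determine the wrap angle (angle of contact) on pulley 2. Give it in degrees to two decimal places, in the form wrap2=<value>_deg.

wrap2=228.79_deg

crossed belt: β = asin((r1+r2)/C) = asin(19/46) = 24.3962°
wrap1 = wrap2 = π + 2β = 228.7923°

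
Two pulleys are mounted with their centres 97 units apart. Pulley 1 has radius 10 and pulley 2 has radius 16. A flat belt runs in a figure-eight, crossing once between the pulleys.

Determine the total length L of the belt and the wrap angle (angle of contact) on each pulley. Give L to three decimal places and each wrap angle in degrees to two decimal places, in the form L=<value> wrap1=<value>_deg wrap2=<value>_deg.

crossed belt: β = asin((r1+r2)/C) = asin(26/97) = 15.5477°
wrap1 = wrap2 = π + 2β = 211.0955°
tangent length = C·cosβ = 93.4505
L = (r1+r2)·wrap + 2·C·cosβ = 26·3.6843 + 2·93.4505 = 282.6931

L=282.693 wrap1=211.10_deg wrap2=211.10_deg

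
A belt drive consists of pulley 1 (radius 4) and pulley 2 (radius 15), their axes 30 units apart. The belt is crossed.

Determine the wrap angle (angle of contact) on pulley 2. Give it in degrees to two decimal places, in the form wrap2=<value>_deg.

crossed belt: β = asin((r1+r2)/C) = asin(19/30) = 39.2965°
wrap1 = wrap2 = π + 2β = 258.5930°

wrap2=258.59_deg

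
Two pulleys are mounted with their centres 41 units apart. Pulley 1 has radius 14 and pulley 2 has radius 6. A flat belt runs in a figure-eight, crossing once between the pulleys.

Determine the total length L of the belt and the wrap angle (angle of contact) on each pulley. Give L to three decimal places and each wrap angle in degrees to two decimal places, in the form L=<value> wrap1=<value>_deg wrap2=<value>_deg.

L=154.797 wrap1=238.39_deg wrap2=238.39_deg

crossed belt: β = asin((r1+r2)/C) = asin(20/41) = 29.1964°
wrap1 = wrap2 = π + 2β = 238.3928°
tangent length = C·cosβ = 35.7911
L = (r1+r2)·wrap + 2·C·cosβ = 20·4.1607 + 2·35.7911 = 154.7969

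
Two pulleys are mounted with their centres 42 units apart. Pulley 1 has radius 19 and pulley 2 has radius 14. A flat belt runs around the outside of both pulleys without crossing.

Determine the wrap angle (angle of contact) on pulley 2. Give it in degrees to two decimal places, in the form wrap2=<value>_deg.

wrap2=166.33_deg

open belt: β = asin((r2−r1)/C) = asin(-5/42) = -6.8371°
wrap1 = π − 2β = 193.6743°
wrap2 = π + 2β = 166.3257°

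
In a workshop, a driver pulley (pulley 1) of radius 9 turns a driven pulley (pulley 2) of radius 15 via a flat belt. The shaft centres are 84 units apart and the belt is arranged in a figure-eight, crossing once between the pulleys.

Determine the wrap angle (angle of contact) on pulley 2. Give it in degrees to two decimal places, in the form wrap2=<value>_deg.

crossed belt: β = asin((r1+r2)/C) = asin(24/84) = 16.6015°
wrap1 = wrap2 = π + 2β = 213.2031°

wrap2=213.20_deg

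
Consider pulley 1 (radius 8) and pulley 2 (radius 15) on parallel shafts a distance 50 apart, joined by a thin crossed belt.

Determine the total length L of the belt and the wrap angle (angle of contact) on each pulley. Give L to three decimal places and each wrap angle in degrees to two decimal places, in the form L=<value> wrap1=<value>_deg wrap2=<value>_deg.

crossed belt: β = asin((r1+r2)/C) = asin(23/50) = 27.3871°
wrap1 = wrap2 = π + 2β = 234.7742°
tangent length = C·cosβ = 44.3959
L = (r1+r2)·wrap + 2·C·cosβ = 23·4.0976 + 2·44.3959 = 183.0363

L=183.036 wrap1=234.77_deg wrap2=234.77_deg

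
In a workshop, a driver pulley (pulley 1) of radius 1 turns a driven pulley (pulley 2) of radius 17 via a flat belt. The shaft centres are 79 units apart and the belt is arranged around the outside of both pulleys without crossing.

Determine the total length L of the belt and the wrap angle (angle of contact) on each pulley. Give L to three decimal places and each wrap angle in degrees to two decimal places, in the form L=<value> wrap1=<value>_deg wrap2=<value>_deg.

open belt: β = asin((r2−r1)/C) = asin(16/79) = 11.6850°
wrap1 = π − 2β = 156.6299°
wrap2 = π + 2β = 203.3701°
tangent length = C·cosβ = 77.3628
L = r1·wrap1 + r2·wrap2 + 2·C·cosβ = 1·2.7337 + 17·3.5495 + 2·77.3628 = 217.8004

L=217.800 wrap1=156.63_deg wrap2=203.37_deg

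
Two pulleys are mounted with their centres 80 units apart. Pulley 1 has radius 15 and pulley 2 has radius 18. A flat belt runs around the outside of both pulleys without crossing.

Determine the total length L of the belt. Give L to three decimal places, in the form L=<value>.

open belt: β = asin((r2−r1)/C) = asin(3/80) = 2.1491°
wrap1 = π − 2β = 175.7018°
wrap2 = π + 2β = 184.2982°
tangent length = C·cosβ = 79.9437
L = r1·wrap1 + r2·wrap2 + 2·C·cosβ = 15·3.0666 + 18·3.2166 + 2·79.9437 = 263.7851

L=263.785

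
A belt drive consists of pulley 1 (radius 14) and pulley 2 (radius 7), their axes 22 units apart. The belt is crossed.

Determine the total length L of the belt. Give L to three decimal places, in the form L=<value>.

crossed belt: β = asin((r1+r2)/C) = asin(21/22) = 72.6586°
wrap1 = wrap2 = π + 2β = 325.3171°
tangent length = C·cosβ = 6.5574
L = (r1+r2)·wrap + 2·C·cosβ = 21·5.6779 + 2·6.5574 = 132.3498

L=132.350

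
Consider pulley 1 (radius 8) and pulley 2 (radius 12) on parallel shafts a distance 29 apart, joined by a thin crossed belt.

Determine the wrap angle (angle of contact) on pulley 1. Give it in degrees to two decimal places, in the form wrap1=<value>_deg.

wrap1=267.21_deg

crossed belt: β = asin((r1+r2)/C) = asin(20/29) = 43.6028°
wrap1 = wrap2 = π + 2β = 267.2056°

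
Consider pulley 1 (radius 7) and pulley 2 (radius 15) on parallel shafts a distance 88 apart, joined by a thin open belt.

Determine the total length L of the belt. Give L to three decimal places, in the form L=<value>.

open belt: β = asin((r2−r1)/C) = asin(8/88) = 5.2159°
wrap1 = π − 2β = 169.5682°
wrap2 = π + 2β = 190.4318°
tangent length = C·cosβ = 87.6356
L = r1·wrap1 + r2·wrap2 + 2·C·cosβ = 7·2.9595 + 15·3.3237 + 2·87.6356 = 245.8428

L=245.843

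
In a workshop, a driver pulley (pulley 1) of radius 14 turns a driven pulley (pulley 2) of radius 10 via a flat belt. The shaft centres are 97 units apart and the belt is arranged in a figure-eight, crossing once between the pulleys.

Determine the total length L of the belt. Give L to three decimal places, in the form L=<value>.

L=275.367

crossed belt: β = asin((r1+r2)/C) = asin(24/97) = 14.3251°
wrap1 = wrap2 = π + 2β = 208.6501°
tangent length = C·cosβ = 93.9840
L = (r1+r2)·wrap + 2·C·cosβ = 24·3.6416 + 2·93.9840 = 275.3672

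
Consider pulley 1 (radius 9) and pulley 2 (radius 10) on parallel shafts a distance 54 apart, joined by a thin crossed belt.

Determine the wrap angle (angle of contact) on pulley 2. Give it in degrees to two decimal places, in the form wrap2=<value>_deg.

wrap2=221.20_deg

crossed belt: β = asin((r1+r2)/C) = asin(19/54) = 20.6006°
wrap1 = wrap2 = π + 2β = 221.2012°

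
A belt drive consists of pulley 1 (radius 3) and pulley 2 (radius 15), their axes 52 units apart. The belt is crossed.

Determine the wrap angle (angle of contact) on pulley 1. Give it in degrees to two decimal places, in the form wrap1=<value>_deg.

crossed belt: β = asin((r1+r2)/C) = asin(18/52) = 20.2522°
wrap1 = wrap2 = π + 2β = 220.5045°

wrap1=220.50_deg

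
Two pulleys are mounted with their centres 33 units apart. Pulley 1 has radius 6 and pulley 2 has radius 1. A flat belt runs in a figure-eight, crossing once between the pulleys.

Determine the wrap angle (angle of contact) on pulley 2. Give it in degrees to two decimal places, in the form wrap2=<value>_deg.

crossed belt: β = asin((r1+r2)/C) = asin(7/33) = 12.2467°
wrap1 = wrap2 = π + 2β = 204.4934°

wrap2=204.49_deg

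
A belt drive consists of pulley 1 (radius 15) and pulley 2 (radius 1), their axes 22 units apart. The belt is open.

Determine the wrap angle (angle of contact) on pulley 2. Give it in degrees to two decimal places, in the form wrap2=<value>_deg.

wrap2=100.96_deg

open belt: β = asin((r2−r1)/C) = asin(-14/22) = -39.5212°
wrap1 = π − 2β = 259.0424°
wrap2 = π + 2β = 100.9576°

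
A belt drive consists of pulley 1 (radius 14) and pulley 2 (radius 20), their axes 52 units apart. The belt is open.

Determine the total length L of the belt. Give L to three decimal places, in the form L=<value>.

open belt: β = asin((r2−r1)/C) = asin(6/52) = 6.6258°
wrap1 = π − 2β = 166.7484°
wrap2 = π + 2β = 193.2516°
tangent length = C·cosβ = 51.6527
L = r1·wrap1 + r2·wrap2 + 2·C·cosβ = 14·2.9103 + 20·3.3729 + 2·51.6527 = 211.5072

L=211.507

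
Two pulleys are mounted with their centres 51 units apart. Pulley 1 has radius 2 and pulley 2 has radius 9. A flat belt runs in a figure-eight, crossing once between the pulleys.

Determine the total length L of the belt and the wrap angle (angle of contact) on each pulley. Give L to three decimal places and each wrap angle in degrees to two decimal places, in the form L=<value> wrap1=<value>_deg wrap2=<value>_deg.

crossed belt: β = asin((r1+r2)/C) = asin(11/51) = 12.4558°
wrap1 = wrap2 = π + 2β = 204.9116°
tangent length = C·cosβ = 49.7996
L = (r1+r2)·wrap + 2·C·cosβ = 11·3.5764 + 2·49.7996 = 138.9394

L=138.939 wrap1=204.91_deg wrap2=204.91_deg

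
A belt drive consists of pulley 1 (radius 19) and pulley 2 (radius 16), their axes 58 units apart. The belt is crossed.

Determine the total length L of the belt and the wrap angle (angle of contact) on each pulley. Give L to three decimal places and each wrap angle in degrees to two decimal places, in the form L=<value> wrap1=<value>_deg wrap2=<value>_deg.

crossed belt: β = asin((r1+r2)/C) = asin(35/58) = 37.1173°
wrap1 = wrap2 = π + 2β = 254.2345°
tangent length = C·cosβ = 46.2493
L = (r1+r2)·wrap + 2·C·cosβ = 35·4.4372 + 2·46.2493 = 247.8017

L=247.802 wrap1=254.23_deg wrap2=254.23_deg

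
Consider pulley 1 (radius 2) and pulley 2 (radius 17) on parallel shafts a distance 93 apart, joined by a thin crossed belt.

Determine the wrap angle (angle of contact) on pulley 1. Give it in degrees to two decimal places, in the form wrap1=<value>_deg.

wrap1=203.58_deg

crossed belt: β = asin((r1+r2)/C) = asin(19/93) = 11.7886°
wrap1 = wrap2 = π + 2β = 203.5772°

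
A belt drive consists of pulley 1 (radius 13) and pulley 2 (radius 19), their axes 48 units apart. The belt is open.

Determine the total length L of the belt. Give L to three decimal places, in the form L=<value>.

open belt: β = asin((r2−r1)/C) = asin(6/48) = 7.1808°
wrap1 = π − 2β = 165.6385°
wrap2 = π + 2β = 194.3615°
tangent length = C·cosβ = 47.6235
L = r1·wrap1 + r2·wrap2 + 2·C·cosβ = 13·2.8909 + 19·3.3922 + 2·47.6235 = 197.2819

L=197.282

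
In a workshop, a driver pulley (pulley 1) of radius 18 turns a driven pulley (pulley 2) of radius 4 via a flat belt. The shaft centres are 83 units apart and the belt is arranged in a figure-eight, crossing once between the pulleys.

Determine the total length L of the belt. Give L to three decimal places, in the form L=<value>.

crossed belt: β = asin((r1+r2)/C) = asin(22/83) = 15.3705°
wrap1 = wrap2 = π + 2β = 210.7411°
tangent length = C·cosβ = 80.0312
L = (r1+r2)·wrap + 2·C·cosβ = 22·3.6781 + 2·80.0312 = 240.9812

L=240.981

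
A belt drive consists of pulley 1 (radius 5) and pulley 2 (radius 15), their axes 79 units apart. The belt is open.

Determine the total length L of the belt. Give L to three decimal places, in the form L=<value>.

L=222.099

open belt: β = asin((r2−r1)/C) = asin(10/79) = 7.2721°
wrap1 = π − 2β = 165.4557°
wrap2 = π + 2β = 194.5443°
tangent length = C·cosβ = 78.3645
L = r1·wrap1 + r2·wrap2 + 2·C·cosβ = 5·2.8877 + 15·3.3954 + 2·78.3645 = 222.0994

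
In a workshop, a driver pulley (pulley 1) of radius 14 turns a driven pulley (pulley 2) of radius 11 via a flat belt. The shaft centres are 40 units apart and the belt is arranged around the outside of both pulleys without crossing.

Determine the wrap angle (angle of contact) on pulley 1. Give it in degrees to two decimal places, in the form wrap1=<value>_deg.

wrap1=188.60_deg

open belt: β = asin((r2−r1)/C) = asin(-3/40) = -4.3012°
wrap1 = π − 2β = 188.6024°
wrap2 = π + 2β = 171.3976°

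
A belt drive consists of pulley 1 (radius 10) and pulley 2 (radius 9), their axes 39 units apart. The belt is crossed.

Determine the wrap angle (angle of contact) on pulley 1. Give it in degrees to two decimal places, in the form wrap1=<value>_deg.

wrap1=238.31_deg

crossed belt: β = asin((r1+r2)/C) = asin(19/39) = 29.1554°
wrap1 = wrap2 = π + 2β = 238.3107°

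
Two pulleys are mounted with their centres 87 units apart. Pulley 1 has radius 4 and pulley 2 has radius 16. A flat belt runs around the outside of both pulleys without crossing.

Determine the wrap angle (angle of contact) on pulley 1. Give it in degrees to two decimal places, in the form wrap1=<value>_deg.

open belt: β = asin((r2−r1)/C) = asin(12/87) = 7.9281°
wrap1 = π − 2β = 164.1437°
wrap2 = π + 2β = 195.8563°

wrap1=164.14_deg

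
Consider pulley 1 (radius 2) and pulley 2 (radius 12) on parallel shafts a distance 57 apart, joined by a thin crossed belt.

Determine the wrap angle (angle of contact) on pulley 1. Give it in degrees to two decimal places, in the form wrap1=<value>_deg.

wrap1=208.44_deg

crossed belt: β = asin((r1+r2)/C) = asin(14/57) = 14.2181°
wrap1 = wrap2 = π + 2β = 208.4362°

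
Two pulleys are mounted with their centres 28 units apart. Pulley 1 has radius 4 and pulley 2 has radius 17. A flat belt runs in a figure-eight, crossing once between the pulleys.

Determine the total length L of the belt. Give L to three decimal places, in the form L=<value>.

L=138.633

crossed belt: β = asin((r1+r2)/C) = asin(21/28) = 48.5904°
wrap1 = wrap2 = π + 2β = 277.1808°
tangent length = C·cosβ = 18.5203
L = (r1+r2)·wrap + 2·C·cosβ = 21·4.8377 + 2·18.5203 = 138.6326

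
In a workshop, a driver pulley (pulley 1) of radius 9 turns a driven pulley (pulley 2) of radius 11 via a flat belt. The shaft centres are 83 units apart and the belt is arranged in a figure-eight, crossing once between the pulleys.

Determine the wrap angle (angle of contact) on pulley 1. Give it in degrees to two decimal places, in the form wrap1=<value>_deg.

crossed belt: β = asin((r1+r2)/C) = asin(20/83) = 13.9434°
wrap1 = wrap2 = π + 2β = 207.8869°

wrap1=207.89_deg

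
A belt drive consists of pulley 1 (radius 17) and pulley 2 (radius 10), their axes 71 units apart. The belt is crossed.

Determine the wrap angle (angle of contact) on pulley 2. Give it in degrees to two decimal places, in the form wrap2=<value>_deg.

crossed belt: β = asin((r1+r2)/C) = asin(27/71) = 22.3511°
wrap1 = wrap2 = π + 2β = 224.7023°

wrap2=224.70_deg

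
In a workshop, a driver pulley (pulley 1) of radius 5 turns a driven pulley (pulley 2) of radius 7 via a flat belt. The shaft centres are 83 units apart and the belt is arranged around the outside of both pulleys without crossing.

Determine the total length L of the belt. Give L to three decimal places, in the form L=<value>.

L=203.747

open belt: β = asin((r2−r1)/C) = asin(2/83) = 1.3808°
wrap1 = π − 2β = 177.2385°
wrap2 = π + 2β = 182.7615°
tangent length = C·cosβ = 82.9759
L = r1·wrap1 + r2·wrap2 + 2·C·cosβ = 5·3.0934 + 7·3.1898 + 2·82.9759 = 203.7473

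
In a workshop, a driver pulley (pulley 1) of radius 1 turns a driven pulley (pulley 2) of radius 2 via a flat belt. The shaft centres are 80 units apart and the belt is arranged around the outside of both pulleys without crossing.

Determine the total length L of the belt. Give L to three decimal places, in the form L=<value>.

open belt: β = asin((r2−r1)/C) = asin(1/80) = 0.7162°
wrap1 = π − 2β = 178.5676°
wrap2 = π + 2β = 181.4324°
tangent length = C·cosβ = 79.9937
L = r1·wrap1 + r2·wrap2 + 2·C·cosβ = 1·3.1166 + 2·3.1666 + 2·79.9937 = 169.4373

L=169.437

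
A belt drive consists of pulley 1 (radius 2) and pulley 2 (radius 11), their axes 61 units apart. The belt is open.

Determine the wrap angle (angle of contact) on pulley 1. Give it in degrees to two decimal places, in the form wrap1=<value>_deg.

wrap1=163.03_deg

open belt: β = asin((r2−r1)/C) = asin(9/61) = 8.4844°
wrap1 = π − 2β = 163.0311°
wrap2 = π + 2β = 196.9689°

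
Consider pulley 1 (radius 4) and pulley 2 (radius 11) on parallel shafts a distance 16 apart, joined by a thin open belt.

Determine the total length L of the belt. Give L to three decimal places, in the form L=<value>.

open belt: β = asin((r2−r1)/C) = asin(7/16) = 25.9445°
wrap1 = π − 2β = 128.1110°
wrap2 = π + 2β = 231.8890°
tangent length = C·cosβ = 14.3875
L = r1·wrap1 + r2·wrap2 + 2·C·cosβ = 4·2.2360 + 11·4.0472 + 2·14.3875 = 82.2383

L=82.238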